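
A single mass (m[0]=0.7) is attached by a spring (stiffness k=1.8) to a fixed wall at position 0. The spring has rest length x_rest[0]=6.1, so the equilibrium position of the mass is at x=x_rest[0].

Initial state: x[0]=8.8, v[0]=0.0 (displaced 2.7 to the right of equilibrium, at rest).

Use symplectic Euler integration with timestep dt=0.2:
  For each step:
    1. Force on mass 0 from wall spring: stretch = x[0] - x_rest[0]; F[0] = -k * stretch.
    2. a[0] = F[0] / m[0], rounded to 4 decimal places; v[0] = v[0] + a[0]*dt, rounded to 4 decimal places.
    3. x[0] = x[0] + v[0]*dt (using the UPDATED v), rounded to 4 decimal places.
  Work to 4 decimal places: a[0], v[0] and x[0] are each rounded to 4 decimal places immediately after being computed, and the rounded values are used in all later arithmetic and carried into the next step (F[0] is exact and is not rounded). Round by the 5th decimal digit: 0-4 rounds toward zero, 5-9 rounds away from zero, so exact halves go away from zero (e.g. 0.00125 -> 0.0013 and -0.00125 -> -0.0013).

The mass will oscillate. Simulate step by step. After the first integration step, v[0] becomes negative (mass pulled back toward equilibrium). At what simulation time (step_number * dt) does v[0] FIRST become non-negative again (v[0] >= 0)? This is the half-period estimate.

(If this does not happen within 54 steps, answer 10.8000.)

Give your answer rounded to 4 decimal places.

Answer: 2.0000

Derivation:
Step 0: x=[8.8000] v=[0.0000]
Step 1: x=[8.5223] v=[-1.3886]
Step 2: x=[7.9954] v=[-2.6344]
Step 3: x=[7.2736] v=[-3.6092]
Step 4: x=[6.4310] v=[-4.2128]
Step 5: x=[5.5544] v=[-4.3830]
Step 6: x=[4.7339] v=[-4.1024]
Step 7: x=[4.0539] v=[-3.3998]
Step 8: x=[3.5844] v=[-2.3475]
Step 9: x=[3.3736] v=[-1.0538]
Step 10: x=[3.4433] v=[0.3483]
First v>=0 after going negative at step 10, time=2.0000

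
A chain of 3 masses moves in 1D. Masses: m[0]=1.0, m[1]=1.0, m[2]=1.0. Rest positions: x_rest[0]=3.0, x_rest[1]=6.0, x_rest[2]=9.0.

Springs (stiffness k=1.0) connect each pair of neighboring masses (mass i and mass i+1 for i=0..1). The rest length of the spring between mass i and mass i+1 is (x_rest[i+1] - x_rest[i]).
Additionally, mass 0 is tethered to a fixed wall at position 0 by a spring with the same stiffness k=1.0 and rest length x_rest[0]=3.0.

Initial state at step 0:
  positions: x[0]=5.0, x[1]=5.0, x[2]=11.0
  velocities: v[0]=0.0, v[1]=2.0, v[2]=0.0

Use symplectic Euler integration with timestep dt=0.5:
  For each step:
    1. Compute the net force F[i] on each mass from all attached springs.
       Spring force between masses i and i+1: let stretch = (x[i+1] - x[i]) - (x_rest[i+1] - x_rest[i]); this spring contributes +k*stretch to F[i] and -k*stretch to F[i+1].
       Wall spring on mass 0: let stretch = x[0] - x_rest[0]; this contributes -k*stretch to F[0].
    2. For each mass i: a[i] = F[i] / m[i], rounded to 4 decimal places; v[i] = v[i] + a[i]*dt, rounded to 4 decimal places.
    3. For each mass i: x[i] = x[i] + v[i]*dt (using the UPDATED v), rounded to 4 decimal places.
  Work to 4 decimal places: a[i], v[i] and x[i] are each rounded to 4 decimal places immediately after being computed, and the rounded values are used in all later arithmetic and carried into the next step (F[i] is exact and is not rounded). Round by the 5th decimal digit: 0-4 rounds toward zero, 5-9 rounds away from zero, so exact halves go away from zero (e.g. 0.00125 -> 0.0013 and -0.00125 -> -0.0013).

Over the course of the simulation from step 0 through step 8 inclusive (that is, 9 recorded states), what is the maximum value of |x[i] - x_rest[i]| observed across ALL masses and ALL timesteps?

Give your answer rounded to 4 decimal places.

Step 0: x=[5.0000 5.0000 11.0000] v=[0.0000 2.0000 0.0000]
Step 1: x=[3.7500 7.5000 10.2500] v=[-2.5000 5.0000 -1.5000]
Step 2: x=[2.5000 9.7500 9.5625] v=[-2.5000 4.5000 -1.3750]
Step 3: x=[2.4375 10.1407 9.6719] v=[-0.1250 0.7813 0.2188]
Step 4: x=[3.6915 8.4884 10.6485] v=[2.5079 -3.3047 1.9532]
Step 5: x=[5.2218 6.1769 11.8351] v=[3.0606 -4.6231 2.3732]
Step 6: x=[5.6855 5.0411 12.3572] v=[0.9273 -2.2716 1.0441]
Step 7: x=[4.5667 5.8955 11.8002] v=[-2.2377 1.7087 -1.1140]
Step 8: x=[2.6384 7.8939 10.5170] v=[-3.8567 3.9967 -2.5664]
Max displacement = 4.1407

Answer: 4.1407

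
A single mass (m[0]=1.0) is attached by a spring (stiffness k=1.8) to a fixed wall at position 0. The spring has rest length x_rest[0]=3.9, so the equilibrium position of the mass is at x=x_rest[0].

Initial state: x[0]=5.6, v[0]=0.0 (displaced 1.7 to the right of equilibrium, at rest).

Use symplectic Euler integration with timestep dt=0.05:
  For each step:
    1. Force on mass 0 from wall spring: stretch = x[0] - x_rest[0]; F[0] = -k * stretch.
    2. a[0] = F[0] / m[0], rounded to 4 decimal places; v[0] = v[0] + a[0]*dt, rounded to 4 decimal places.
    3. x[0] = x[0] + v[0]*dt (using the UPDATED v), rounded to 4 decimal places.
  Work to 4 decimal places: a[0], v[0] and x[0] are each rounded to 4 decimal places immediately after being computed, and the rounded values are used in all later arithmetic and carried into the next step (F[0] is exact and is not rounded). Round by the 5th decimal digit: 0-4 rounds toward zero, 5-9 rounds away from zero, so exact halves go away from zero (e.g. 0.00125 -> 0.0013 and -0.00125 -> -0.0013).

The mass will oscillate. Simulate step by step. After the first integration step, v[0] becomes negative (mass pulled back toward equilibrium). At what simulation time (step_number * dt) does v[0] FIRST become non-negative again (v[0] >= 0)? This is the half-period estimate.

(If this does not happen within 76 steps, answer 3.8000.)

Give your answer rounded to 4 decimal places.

Step 0: x=[5.6000] v=[0.0000]
Step 1: x=[5.5924] v=[-0.1530]
Step 2: x=[5.5771] v=[-0.3053]
Step 3: x=[5.5543] v=[-0.4562]
Step 4: x=[5.5240] v=[-0.6051]
Step 5: x=[5.4864] v=[-0.7513]
Step 6: x=[5.4417] v=[-0.8941]
Step 7: x=[5.3901] v=[-1.0329]
Step 8: x=[5.3318] v=[-1.1670]
Step 9: x=[5.2670] v=[-1.2959]
Step 10: x=[5.1961] v=[-1.4189]
Step 11: x=[5.1193] v=[-1.5356]
Step 12: x=[5.0370] v=[-1.6453]
Step 13: x=[4.9496] v=[-1.7476]
Step 14: x=[4.8575] v=[-1.8421]
Step 15: x=[4.7611] v=[-1.9283]
Step 16: x=[4.6608] v=[-2.0058]
Step 17: x=[4.5571] v=[-2.0743]
Step 18: x=[4.4504] v=[-2.1334]
Step 19: x=[4.3413] v=[-2.1829]
Step 20: x=[4.2302] v=[-2.2226]
Step 21: x=[4.1176] v=[-2.2523]
Step 22: x=[4.0040] v=[-2.2719]
Step 23: x=[3.8899] v=[-2.2813]
Step 24: x=[3.7759] v=[-2.2804]
Step 25: x=[3.6624] v=[-2.2692]
Step 26: x=[3.5500] v=[-2.2478]
Step 27: x=[3.4392] v=[-2.2163]
Step 28: x=[3.3305] v=[-2.1748]
Step 29: x=[3.2243] v=[-2.1235]
Step 30: x=[3.1212] v=[-2.0627]
Step 31: x=[3.0216] v=[-1.9926]
Step 32: x=[2.9259] v=[-1.9135]
Step 33: x=[2.8346] v=[-1.8258]
Step 34: x=[2.7481] v=[-1.7299]
Step 35: x=[2.6668] v=[-1.6262]
Step 36: x=[2.5910] v=[-1.5152]
Step 37: x=[2.5211] v=[-1.3974]
Step 38: x=[2.4574] v=[-1.2733]
Step 39: x=[2.4002] v=[-1.1435]
Step 40: x=[2.3498] v=[-1.0085]
Step 41: x=[2.3064] v=[-0.8690]
Step 42: x=[2.2701] v=[-0.7256]
Step 43: x=[2.2412] v=[-0.5789]
Step 44: x=[2.2197] v=[-0.4296]
Step 45: x=[2.2058] v=[-0.2784]
Step 46: x=[2.1995] v=[-0.1259]
Step 47: x=[2.2009] v=[0.0271]
First v>=0 after going negative at step 47, time=2.3500

Answer: 2.3500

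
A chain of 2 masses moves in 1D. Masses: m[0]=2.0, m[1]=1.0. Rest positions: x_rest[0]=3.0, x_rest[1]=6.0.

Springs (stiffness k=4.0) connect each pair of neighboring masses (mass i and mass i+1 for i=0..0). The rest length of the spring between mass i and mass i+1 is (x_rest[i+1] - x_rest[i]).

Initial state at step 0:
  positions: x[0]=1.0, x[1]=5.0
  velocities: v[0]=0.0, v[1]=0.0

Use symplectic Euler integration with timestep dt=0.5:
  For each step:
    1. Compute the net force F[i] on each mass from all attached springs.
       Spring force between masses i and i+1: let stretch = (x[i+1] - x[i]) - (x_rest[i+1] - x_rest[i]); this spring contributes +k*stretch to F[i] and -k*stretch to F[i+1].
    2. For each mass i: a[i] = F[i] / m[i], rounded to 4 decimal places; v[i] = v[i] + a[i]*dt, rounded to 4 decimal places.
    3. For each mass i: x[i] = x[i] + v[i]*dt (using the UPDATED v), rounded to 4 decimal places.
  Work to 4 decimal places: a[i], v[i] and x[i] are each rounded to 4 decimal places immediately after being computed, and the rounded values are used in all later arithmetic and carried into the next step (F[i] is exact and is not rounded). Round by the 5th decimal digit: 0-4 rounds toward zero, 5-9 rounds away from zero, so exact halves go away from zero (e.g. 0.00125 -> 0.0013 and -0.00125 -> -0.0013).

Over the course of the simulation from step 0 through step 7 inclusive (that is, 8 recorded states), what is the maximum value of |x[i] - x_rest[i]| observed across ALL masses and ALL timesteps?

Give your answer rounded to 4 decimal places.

Step 0: x=[1.0000 5.0000] v=[0.0000 0.0000]
Step 1: x=[1.5000 4.0000] v=[1.0000 -2.0000]
Step 2: x=[1.7500 3.5000] v=[0.5000 -1.0000]
Step 3: x=[1.3750 4.2500] v=[-0.7500 1.5000]
Step 4: x=[0.9375 5.1250] v=[-0.8750 1.7500]
Step 5: x=[1.0938 4.8125] v=[0.3125 -0.6250]
Step 6: x=[1.6094 3.7813] v=[1.0312 -2.0624]
Step 7: x=[1.7110 3.5782] v=[0.2031 -0.4062]
Max displacement = 2.5000

Answer: 2.5000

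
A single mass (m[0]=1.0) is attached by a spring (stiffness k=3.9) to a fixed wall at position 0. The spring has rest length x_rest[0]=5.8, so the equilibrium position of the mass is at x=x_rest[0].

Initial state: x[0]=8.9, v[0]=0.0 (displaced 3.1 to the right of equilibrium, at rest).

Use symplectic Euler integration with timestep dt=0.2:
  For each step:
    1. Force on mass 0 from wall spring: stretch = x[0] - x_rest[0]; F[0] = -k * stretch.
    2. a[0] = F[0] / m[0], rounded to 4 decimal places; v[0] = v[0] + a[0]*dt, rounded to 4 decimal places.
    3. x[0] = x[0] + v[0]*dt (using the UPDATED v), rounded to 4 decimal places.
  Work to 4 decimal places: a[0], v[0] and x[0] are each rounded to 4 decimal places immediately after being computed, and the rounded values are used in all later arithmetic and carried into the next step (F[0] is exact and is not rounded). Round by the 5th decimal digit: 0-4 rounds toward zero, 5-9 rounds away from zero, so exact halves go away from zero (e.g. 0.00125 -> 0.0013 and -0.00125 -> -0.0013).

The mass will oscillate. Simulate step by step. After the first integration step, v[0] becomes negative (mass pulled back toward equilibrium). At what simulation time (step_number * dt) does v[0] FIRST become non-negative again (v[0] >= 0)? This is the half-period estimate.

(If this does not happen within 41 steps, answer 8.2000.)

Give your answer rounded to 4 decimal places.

Answer: 1.6000

Derivation:
Step 0: x=[8.9000] v=[0.0000]
Step 1: x=[8.4164] v=[-2.4180]
Step 2: x=[7.5246] v=[-4.4588]
Step 3: x=[6.3638] v=[-5.8040]
Step 4: x=[5.1150] v=[-6.2438]
Step 5: x=[3.9731] v=[-5.7095]
Step 6: x=[3.1162] v=[-4.2845]
Step 7: x=[2.6780] v=[-2.1911]
Step 8: x=[2.7268] v=[0.2441]
First v>=0 after going negative at step 8, time=1.6000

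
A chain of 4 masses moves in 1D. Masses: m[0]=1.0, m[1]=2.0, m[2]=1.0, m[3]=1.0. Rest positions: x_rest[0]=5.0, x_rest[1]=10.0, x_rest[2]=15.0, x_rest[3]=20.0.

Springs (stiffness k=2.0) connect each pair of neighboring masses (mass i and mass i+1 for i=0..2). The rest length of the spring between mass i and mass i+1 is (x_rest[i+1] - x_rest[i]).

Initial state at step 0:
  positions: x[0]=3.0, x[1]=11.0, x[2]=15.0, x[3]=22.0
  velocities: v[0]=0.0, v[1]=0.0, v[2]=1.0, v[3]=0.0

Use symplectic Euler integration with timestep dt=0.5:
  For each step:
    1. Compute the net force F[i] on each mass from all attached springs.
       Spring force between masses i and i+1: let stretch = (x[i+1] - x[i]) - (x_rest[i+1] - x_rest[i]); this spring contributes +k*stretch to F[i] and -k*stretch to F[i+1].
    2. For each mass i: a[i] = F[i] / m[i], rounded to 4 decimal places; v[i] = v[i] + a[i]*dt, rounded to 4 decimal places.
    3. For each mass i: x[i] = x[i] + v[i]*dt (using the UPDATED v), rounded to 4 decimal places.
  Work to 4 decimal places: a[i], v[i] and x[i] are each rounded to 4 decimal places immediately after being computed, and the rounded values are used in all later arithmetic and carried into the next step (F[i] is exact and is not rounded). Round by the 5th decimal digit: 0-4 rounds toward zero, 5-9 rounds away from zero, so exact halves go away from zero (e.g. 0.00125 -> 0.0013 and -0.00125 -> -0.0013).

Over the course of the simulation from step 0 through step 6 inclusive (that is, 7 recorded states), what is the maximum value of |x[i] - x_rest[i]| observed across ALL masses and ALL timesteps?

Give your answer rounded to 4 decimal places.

Step 0: x=[3.0000 11.0000 15.0000 22.0000] v=[0.0000 0.0000 1.0000 0.0000]
Step 1: x=[4.5000 10.0000 17.0000 21.0000] v=[3.0000 -2.0000 4.0000 -2.0000]
Step 2: x=[6.2500 9.3750 17.5000 20.5000] v=[3.5000 -1.2500 1.0000 -1.0000]
Step 3: x=[7.0625 10.0000 15.4375 21.0000] v=[1.6250 1.2500 -4.1250 1.0000]
Step 4: x=[6.8438 11.2500 13.4375 21.2188] v=[-0.4375 2.5000 -4.0000 0.4375]
Step 5: x=[6.3282 11.9454 14.2344 20.0469] v=[-1.0313 1.3907 1.5938 -2.3438]
Step 6: x=[6.1212 11.8087 16.7931 18.4688] v=[-0.4141 -0.2734 5.1173 -3.1563]
Max displacement = 2.5000

Answer: 2.5000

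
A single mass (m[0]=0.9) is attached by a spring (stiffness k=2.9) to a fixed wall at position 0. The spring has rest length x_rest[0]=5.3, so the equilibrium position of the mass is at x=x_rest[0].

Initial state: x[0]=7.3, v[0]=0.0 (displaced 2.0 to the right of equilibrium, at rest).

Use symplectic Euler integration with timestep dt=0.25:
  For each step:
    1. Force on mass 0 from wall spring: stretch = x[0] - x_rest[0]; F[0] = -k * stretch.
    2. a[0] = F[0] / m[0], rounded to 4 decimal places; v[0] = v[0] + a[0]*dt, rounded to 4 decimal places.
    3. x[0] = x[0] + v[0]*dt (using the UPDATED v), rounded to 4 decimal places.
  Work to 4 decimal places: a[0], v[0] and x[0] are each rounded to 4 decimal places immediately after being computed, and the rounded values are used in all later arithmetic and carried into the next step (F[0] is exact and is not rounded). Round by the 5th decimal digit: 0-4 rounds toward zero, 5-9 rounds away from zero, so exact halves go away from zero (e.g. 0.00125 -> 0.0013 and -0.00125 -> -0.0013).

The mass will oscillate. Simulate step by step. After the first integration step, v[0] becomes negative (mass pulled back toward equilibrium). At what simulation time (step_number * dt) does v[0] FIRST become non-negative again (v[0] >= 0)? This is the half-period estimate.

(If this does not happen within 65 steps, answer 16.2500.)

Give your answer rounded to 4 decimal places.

Answer: 1.7500

Derivation:
Step 0: x=[7.3000] v=[0.0000]
Step 1: x=[6.8972] v=[-1.6111]
Step 2: x=[6.1728] v=[-2.8977]
Step 3: x=[5.2726] v=[-3.6008]
Step 4: x=[4.3779] v=[-3.5787]
Step 5: x=[3.6689] v=[-2.8359]
Step 6: x=[3.2884] v=[-1.5220]
Step 7: x=[3.3130] v=[0.0985]
First v>=0 after going negative at step 7, time=1.7500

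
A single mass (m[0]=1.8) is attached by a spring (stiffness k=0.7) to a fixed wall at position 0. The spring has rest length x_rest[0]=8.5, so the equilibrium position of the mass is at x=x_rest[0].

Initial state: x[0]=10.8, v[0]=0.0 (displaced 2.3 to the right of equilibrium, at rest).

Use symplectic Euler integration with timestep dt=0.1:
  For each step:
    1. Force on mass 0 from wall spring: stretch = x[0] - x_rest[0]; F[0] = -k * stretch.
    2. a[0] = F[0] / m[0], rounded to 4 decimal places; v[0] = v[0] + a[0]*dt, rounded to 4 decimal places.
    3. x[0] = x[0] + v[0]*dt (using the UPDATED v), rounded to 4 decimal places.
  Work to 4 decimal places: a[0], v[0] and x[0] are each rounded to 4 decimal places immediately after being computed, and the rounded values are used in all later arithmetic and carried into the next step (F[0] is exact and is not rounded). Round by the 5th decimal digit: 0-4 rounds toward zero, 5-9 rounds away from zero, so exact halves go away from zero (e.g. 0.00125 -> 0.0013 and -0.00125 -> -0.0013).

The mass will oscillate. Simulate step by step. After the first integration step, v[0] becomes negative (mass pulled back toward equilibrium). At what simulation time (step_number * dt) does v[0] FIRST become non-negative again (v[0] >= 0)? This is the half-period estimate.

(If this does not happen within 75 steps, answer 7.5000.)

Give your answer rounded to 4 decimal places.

Step 0: x=[10.8000] v=[0.0000]
Step 1: x=[10.7911] v=[-0.0894]
Step 2: x=[10.7733] v=[-0.1785]
Step 3: x=[10.7466] v=[-0.2669]
Step 4: x=[10.7112] v=[-0.3543]
Step 5: x=[10.6672] v=[-0.4403]
Step 6: x=[10.6147] v=[-0.5246]
Step 7: x=[10.5540] v=[-0.6068]
Step 8: x=[10.4853] v=[-0.6867]
Step 9: x=[10.4089] v=[-0.7639]
Step 10: x=[10.3251] v=[-0.8381]
Step 11: x=[10.2342] v=[-0.9091]
Step 12: x=[10.1366] v=[-0.9765]
Step 13: x=[10.0326] v=[-1.0402]
Step 14: x=[9.9226] v=[-1.0998]
Step 15: x=[9.8071] v=[-1.1551]
Step 16: x=[9.6865] v=[-1.2059]
Step 17: x=[9.5613] v=[-1.2520]
Step 18: x=[9.4320] v=[-1.2933]
Step 19: x=[9.2991] v=[-1.3295]
Step 20: x=[9.1630] v=[-1.3606]
Step 21: x=[9.0244] v=[-1.3864]
Step 22: x=[8.8837] v=[-1.4068]
Step 23: x=[8.7415] v=[-1.4217]
Step 24: x=[8.5984] v=[-1.4311]
Step 25: x=[8.4549] v=[-1.4349]
Step 26: x=[8.3116] v=[-1.4332]
Step 27: x=[8.1690] v=[-1.4259]
Step 28: x=[8.0277] v=[-1.4130]
Step 29: x=[7.8882] v=[-1.3946]
Step 30: x=[7.7511] v=[-1.3708]
Step 31: x=[7.6169] v=[-1.3417]
Step 32: x=[7.4862] v=[-1.3074]
Step 33: x=[7.3594] v=[-1.2680]
Step 34: x=[7.2370] v=[-1.2236]
Step 35: x=[7.1196] v=[-1.1745]
Step 36: x=[7.0075] v=[-1.1208]
Step 37: x=[6.9012] v=[-1.0628]
Step 38: x=[6.8011] v=[-1.0006]
Step 39: x=[6.7077] v=[-0.9345]
Step 40: x=[6.6212] v=[-0.8648]
Step 41: x=[6.5420] v=[-0.7917]
Step 42: x=[6.4704] v=[-0.7156]
Step 43: x=[6.4067] v=[-0.6367]
Step 44: x=[6.3512] v=[-0.5553]
Step 45: x=[6.3040] v=[-0.4717]
Step 46: x=[6.2654] v=[-0.3863]
Step 47: x=[6.2355] v=[-0.2994]
Step 48: x=[6.2144] v=[-0.2113]
Step 49: x=[6.2022] v=[-0.1224]
Step 50: x=[6.1989] v=[-0.0330]
Step 51: x=[6.2046] v=[0.0565]
First v>=0 after going negative at step 51, time=5.1000

Answer: 5.1000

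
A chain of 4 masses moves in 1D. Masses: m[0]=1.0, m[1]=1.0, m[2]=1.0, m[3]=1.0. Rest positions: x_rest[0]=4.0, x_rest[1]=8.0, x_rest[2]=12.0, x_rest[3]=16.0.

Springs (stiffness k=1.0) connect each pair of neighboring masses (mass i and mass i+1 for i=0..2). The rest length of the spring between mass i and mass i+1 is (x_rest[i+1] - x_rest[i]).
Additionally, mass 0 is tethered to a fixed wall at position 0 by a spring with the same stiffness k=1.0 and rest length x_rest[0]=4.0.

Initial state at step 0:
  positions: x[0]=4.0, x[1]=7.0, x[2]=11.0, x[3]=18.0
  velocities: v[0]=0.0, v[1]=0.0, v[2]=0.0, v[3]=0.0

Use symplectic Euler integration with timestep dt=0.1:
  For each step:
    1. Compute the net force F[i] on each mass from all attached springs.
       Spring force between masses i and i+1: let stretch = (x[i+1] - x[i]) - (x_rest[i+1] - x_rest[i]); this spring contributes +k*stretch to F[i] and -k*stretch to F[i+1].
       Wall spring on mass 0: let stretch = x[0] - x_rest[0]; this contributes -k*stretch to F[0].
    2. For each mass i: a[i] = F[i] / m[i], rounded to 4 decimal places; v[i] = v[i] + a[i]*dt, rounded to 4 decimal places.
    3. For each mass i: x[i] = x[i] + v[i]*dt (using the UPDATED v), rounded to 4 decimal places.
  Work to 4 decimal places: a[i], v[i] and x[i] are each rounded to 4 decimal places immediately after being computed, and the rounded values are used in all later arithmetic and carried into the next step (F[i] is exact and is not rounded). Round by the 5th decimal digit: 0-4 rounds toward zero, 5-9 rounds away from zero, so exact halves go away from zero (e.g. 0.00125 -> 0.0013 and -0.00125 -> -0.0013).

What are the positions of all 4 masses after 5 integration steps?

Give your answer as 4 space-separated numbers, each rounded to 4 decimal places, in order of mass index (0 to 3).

Step 0: x=[4.0000 7.0000 11.0000 18.0000] v=[0.0000 0.0000 0.0000 0.0000]
Step 1: x=[3.9900 7.0100 11.0300 17.9700] v=[-0.1000 0.1000 0.3000 -0.3000]
Step 2: x=[3.9703 7.0300 11.0892 17.9106] v=[-0.1970 0.2000 0.5920 -0.5940]
Step 3: x=[3.9415 7.0600 11.1760 17.8230] v=[-0.2881 0.3000 0.8682 -0.8761]
Step 4: x=[3.9045 7.1000 11.2881 17.7089] v=[-0.3704 0.3998 1.1213 -1.1408]
Step 5: x=[3.8604 7.1499 11.4226 17.5706] v=[-0.4413 0.4991 1.3446 -1.3829]

Answer: 3.8604 7.1499 11.4226 17.5706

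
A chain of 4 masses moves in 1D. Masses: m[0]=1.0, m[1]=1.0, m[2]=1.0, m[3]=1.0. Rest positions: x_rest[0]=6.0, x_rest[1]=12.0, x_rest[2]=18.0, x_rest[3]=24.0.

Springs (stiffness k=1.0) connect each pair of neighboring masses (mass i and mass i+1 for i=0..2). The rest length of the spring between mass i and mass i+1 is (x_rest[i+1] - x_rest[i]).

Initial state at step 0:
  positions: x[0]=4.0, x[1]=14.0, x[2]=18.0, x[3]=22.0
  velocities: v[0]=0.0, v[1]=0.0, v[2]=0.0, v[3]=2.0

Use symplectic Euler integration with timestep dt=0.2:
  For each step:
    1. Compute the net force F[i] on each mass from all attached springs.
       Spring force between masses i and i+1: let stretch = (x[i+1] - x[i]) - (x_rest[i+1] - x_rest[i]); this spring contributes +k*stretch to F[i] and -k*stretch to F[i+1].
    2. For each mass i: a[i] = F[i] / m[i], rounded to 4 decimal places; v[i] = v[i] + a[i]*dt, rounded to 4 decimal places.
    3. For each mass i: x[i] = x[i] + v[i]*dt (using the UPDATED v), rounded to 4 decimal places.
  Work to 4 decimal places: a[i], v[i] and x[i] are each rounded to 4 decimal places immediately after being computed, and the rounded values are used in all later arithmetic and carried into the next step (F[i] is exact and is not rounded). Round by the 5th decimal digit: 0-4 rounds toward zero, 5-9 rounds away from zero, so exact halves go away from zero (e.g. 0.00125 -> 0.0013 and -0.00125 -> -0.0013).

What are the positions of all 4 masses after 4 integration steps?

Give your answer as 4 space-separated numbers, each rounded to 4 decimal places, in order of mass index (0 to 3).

Step 0: x=[4.0000 14.0000 18.0000 22.0000] v=[0.0000 0.0000 0.0000 2.0000]
Step 1: x=[4.1600 13.7600 18.0000 22.4800] v=[0.8000 -1.2000 0.0000 2.4000]
Step 2: x=[4.4640 13.3056 18.0096 23.0208] v=[1.5200 -2.2720 0.0480 2.7040]
Step 3: x=[4.8817 12.6857 18.0315 23.6012] v=[2.0883 -3.0995 0.1094 2.9018]
Step 4: x=[5.3715 11.9675 18.0623 24.1988] v=[2.4491 -3.5911 0.1542 2.9879]

Answer: 5.3715 11.9675 18.0623 24.1988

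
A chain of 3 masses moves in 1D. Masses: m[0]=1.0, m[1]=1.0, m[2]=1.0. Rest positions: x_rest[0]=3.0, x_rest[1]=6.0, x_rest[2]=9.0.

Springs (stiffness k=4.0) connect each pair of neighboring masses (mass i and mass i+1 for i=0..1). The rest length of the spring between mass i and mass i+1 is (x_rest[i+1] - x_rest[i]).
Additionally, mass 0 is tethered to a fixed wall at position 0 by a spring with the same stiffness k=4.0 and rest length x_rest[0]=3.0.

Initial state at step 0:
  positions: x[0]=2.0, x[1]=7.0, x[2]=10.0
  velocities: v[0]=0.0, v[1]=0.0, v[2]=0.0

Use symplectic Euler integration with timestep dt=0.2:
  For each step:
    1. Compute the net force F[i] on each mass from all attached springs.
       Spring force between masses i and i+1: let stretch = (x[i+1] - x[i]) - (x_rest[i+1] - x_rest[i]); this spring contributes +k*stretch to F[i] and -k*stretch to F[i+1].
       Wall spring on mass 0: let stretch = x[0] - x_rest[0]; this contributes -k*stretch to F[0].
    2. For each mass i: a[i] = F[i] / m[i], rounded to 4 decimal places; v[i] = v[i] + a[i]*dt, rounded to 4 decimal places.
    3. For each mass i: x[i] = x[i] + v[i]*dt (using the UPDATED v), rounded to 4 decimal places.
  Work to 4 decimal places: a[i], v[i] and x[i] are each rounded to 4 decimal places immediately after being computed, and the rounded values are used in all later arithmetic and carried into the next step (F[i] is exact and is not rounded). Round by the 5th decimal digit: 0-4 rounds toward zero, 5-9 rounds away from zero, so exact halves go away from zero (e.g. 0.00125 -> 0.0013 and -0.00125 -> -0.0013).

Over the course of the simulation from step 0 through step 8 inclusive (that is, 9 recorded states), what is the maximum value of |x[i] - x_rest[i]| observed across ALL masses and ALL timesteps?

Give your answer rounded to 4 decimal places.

Step 0: x=[2.0000 7.0000 10.0000] v=[0.0000 0.0000 0.0000]
Step 1: x=[2.4800 6.6800 10.0000] v=[2.4000 -1.6000 0.0000]
Step 2: x=[3.2352 6.2192 9.9488] v=[3.7760 -2.3040 -0.2560]
Step 3: x=[3.9502 5.8777 9.7809] v=[3.5750 -1.7075 -0.8397]
Step 4: x=[4.3416 5.8523 9.4684] v=[1.9568 -0.1269 -1.5623]
Step 5: x=[4.2800 6.1638 9.0574] v=[-0.3079 1.5574 -2.0552]
Step 6: x=[3.8350 6.6368 8.6634] v=[-2.2249 2.3652 -1.9701]
Step 7: x=[3.2247 6.9858 8.4251] v=[-3.0515 1.7450 -1.1914]
Step 8: x=[2.7002 6.9633 8.4365] v=[-2.6224 -0.1124 0.0572]
Max displacement = 1.3416

Answer: 1.3416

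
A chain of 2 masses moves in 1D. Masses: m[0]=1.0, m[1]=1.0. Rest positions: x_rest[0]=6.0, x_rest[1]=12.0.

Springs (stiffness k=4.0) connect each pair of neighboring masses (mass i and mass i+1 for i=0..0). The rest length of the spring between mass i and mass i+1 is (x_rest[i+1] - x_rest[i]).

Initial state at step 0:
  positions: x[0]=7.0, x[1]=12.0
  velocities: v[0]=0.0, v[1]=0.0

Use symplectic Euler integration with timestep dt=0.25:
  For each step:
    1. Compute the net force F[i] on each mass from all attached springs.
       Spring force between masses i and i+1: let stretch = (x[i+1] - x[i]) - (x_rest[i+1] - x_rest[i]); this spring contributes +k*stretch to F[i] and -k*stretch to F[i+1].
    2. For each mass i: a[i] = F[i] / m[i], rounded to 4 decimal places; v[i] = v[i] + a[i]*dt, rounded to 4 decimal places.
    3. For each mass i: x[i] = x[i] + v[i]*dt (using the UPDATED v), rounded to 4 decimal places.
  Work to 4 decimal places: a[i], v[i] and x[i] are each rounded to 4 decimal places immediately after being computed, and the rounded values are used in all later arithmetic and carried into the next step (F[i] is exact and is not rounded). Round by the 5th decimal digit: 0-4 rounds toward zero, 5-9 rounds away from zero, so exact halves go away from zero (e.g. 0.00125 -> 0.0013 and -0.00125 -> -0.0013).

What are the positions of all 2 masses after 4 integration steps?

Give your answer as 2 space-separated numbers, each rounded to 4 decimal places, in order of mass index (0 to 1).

Step 0: x=[7.0000 12.0000] v=[0.0000 0.0000]
Step 1: x=[6.7500 12.2500] v=[-1.0000 1.0000]
Step 2: x=[6.3750 12.6250] v=[-1.5000 1.5000]
Step 3: x=[6.0625 12.9375] v=[-1.2500 1.2500]
Step 4: x=[5.9688 13.0313] v=[-0.3750 0.3750]

Answer: 5.9688 13.0313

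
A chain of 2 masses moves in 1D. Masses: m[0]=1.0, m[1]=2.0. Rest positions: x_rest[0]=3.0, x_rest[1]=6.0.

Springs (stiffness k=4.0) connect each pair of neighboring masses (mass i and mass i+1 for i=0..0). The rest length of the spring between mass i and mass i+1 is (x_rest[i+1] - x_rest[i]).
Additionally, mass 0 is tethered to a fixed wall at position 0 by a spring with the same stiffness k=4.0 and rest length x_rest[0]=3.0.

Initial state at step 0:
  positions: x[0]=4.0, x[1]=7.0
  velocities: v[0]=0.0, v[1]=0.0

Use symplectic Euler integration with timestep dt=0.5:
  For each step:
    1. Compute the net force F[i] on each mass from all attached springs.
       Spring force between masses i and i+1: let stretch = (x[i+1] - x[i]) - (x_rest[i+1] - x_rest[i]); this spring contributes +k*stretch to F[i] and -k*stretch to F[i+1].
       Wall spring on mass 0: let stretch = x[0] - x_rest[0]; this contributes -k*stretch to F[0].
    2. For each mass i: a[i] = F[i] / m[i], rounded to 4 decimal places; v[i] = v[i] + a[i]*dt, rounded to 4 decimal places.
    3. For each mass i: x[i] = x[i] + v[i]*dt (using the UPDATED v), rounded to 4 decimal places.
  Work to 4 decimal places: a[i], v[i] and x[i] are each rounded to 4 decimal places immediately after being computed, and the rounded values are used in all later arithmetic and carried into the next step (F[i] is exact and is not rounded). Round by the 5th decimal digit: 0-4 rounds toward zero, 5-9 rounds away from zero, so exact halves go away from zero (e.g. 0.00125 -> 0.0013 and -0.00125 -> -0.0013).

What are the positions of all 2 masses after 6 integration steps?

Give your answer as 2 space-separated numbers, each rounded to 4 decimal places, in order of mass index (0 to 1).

Answer: 2.4375 4.8438

Derivation:
Step 0: x=[4.0000 7.0000] v=[0.0000 0.0000]
Step 1: x=[3.0000 7.0000] v=[-2.0000 0.0000]
Step 2: x=[3.0000 6.5000] v=[0.0000 -1.0000]
Step 3: x=[3.5000 5.7500] v=[1.0000 -1.5000]
Step 4: x=[2.7500 5.3750] v=[-1.5000 -0.7500]
Step 5: x=[1.8750 5.1875] v=[-1.7500 -0.3750]
Step 6: x=[2.4375 4.8438] v=[1.1250 -0.6875]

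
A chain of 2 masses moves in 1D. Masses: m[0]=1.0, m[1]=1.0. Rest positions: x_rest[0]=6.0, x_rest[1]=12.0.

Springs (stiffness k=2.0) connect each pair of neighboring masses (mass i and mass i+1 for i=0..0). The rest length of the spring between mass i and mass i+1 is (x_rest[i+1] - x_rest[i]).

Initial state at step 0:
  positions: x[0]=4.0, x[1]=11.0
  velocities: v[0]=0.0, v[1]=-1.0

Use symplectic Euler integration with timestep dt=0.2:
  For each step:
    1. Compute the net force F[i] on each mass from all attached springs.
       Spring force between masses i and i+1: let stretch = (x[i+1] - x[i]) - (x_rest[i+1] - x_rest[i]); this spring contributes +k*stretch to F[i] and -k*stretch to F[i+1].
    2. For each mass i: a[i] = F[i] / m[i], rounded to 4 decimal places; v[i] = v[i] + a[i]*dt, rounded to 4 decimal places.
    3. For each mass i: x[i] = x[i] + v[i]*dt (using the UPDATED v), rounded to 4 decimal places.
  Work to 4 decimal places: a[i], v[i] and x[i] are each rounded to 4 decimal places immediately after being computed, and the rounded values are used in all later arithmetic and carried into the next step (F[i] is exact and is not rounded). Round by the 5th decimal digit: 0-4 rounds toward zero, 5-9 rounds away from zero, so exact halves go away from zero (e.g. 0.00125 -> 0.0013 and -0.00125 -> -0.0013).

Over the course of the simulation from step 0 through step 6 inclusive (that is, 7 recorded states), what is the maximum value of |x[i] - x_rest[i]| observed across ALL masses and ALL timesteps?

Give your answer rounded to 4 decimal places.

Step 0: x=[4.0000 11.0000] v=[0.0000 -1.0000]
Step 1: x=[4.0800 10.7200] v=[0.4000 -1.4000]
Step 2: x=[4.2112 10.3888] v=[0.6560 -1.6560]
Step 3: x=[4.3566 10.0434] v=[0.7270 -1.7270]
Step 4: x=[4.4769 9.7231] v=[0.6017 -1.6017]
Step 5: x=[4.5369 9.4631] v=[0.3002 -1.3002]
Step 6: x=[4.5110 9.2890] v=[-0.1293 -0.8707]
Max displacement = 2.7110

Answer: 2.7110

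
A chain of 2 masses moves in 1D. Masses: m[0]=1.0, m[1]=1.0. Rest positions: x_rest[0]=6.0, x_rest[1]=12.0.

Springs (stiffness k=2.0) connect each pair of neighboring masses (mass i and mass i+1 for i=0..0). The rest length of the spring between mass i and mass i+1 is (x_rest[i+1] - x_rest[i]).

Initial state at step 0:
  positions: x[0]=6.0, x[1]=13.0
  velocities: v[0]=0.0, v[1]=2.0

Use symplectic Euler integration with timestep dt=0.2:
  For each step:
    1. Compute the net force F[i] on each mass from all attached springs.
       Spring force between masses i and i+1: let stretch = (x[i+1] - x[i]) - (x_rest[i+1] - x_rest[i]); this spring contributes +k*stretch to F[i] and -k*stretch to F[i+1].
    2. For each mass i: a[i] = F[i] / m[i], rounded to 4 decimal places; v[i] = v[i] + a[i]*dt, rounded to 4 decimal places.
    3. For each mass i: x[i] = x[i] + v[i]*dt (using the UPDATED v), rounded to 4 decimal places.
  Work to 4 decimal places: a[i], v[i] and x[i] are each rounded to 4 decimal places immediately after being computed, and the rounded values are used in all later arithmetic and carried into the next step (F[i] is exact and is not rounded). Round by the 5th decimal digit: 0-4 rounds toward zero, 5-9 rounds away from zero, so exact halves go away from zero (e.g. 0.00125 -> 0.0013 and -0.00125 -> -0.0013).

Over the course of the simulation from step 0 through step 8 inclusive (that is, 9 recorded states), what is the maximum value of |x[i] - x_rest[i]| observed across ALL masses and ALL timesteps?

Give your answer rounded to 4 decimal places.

Answer: 2.6311

Derivation:
Step 0: x=[6.0000 13.0000] v=[0.0000 2.0000]
Step 1: x=[6.0800 13.3200] v=[0.4000 1.6000]
Step 2: x=[6.2592 13.5408] v=[0.8960 1.1040]
Step 3: x=[6.5409 13.6591] v=[1.4086 0.5914]
Step 4: x=[6.9121 13.6879] v=[1.8559 0.1441]
Step 5: x=[7.3453 13.6547] v=[2.1662 -0.1662]
Step 6: x=[7.8033 13.5967] v=[2.2900 -0.2900]
Step 7: x=[8.2448 13.5552] v=[2.2074 -0.2074]
Step 8: x=[8.6311 13.5689] v=[1.9316 0.0684]
Max displacement = 2.6311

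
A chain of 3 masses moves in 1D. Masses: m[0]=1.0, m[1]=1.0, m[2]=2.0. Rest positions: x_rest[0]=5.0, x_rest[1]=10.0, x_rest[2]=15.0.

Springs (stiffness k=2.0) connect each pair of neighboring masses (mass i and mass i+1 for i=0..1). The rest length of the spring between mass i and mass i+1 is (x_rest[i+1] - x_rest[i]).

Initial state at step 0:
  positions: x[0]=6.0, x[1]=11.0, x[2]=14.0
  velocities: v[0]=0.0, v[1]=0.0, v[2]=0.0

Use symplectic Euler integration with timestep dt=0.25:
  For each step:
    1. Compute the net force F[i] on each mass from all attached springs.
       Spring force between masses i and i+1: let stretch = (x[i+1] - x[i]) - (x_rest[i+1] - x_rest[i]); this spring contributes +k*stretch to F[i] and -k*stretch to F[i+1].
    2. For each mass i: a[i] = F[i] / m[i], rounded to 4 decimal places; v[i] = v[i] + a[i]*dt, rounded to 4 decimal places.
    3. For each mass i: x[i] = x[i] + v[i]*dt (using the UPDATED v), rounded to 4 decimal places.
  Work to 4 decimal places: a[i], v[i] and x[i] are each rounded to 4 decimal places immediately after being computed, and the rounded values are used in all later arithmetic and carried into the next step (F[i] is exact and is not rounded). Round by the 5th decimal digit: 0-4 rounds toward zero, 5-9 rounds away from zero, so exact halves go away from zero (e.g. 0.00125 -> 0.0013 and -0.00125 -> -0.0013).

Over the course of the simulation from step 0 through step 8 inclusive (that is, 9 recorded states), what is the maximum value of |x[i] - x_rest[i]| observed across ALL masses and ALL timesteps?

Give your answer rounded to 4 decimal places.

Answer: 1.2723

Derivation:
Step 0: x=[6.0000 11.0000 14.0000] v=[0.0000 0.0000 0.0000]
Step 1: x=[6.0000 10.7500 14.1250] v=[0.0000 -1.0000 0.5000]
Step 2: x=[5.9688 10.3281 14.3516] v=[-0.1250 -1.6875 0.9063]
Step 3: x=[5.8575 9.8643 14.6392] v=[-0.4454 -1.8554 1.1504]
Step 4: x=[5.6220 9.4965 14.9409] v=[-0.9420 -1.4714 1.2067]
Step 5: x=[5.2458 9.3249 15.2148] v=[-1.5048 -0.6865 1.0956]
Step 6: x=[4.7545 9.3796 15.4331] v=[-1.9653 0.2189 0.8731]
Step 7: x=[4.2163 9.6129 15.5855] v=[-2.1528 0.9331 0.6097]
Step 8: x=[3.7277 9.9182 15.6772] v=[-1.9545 1.2211 0.3666]
Max displacement = 1.2723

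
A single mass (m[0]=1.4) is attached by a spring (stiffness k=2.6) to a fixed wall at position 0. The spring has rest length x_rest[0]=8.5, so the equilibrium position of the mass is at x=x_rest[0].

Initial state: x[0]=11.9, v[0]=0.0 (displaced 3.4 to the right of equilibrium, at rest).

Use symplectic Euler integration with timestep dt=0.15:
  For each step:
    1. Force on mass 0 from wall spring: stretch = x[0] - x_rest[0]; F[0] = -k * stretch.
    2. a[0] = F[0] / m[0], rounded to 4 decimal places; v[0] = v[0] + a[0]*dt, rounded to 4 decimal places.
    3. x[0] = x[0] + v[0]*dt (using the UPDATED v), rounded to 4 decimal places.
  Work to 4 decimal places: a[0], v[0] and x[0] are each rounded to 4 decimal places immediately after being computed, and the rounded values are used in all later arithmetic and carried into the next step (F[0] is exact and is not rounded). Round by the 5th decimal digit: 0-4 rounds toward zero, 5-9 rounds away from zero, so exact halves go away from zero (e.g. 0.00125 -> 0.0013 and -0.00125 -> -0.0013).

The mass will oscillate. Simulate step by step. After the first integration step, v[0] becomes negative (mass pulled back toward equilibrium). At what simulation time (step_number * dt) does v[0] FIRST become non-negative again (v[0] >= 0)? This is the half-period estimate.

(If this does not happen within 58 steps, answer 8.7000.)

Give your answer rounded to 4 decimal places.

Step 0: x=[11.9000] v=[0.0000]
Step 1: x=[11.7579] v=[-0.9471]
Step 2: x=[11.4797] v=[-1.8547]
Step 3: x=[11.0770] v=[-2.6848]
Step 4: x=[10.5666] v=[-3.4027]
Step 5: x=[9.9698] v=[-3.9784]
Step 6: x=[9.3116] v=[-4.3878]
Step 7: x=[8.6195] v=[-4.6139]
Step 8: x=[7.9224] v=[-4.6472]
Step 9: x=[7.2495] v=[-4.4863]
Step 10: x=[6.6288] v=[-4.1379]
Step 11: x=[6.0863] v=[-3.6166]
Step 12: x=[5.6447] v=[-2.9442]
Step 13: x=[5.3224] v=[-2.1488]
Step 14: x=[5.1329] v=[-1.2636]
Step 15: x=[5.0841] v=[-0.3256]
Step 16: x=[5.1780] v=[0.6260]
First v>=0 after going negative at step 16, time=2.4000

Answer: 2.4000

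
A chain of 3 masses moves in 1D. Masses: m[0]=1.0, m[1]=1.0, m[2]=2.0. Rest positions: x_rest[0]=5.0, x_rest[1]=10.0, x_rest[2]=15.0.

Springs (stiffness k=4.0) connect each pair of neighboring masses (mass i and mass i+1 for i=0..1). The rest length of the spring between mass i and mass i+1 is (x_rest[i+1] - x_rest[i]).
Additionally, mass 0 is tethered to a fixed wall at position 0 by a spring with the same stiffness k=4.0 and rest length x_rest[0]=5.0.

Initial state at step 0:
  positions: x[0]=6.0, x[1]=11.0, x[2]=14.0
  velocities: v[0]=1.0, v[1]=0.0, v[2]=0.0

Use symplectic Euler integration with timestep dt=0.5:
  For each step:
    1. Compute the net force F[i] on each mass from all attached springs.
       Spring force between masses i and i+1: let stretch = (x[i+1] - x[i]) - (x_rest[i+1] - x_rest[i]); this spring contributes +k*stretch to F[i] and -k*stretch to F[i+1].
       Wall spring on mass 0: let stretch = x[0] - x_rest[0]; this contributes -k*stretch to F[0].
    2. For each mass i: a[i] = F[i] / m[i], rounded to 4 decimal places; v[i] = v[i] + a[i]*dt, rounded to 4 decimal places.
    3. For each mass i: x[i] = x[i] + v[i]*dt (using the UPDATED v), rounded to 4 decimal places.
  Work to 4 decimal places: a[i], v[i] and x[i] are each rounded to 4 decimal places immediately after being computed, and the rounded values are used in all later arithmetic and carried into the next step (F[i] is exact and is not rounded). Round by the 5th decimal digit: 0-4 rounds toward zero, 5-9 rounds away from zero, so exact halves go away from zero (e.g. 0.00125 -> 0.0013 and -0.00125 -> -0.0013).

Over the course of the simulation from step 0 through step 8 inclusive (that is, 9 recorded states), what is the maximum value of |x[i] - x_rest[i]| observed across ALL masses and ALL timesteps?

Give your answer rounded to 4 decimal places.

Step 0: x=[6.0000 11.0000 14.0000] v=[1.0000 0.0000 0.0000]
Step 1: x=[5.5000 9.0000 15.0000] v=[-1.0000 -4.0000 2.0000]
Step 2: x=[3.0000 9.5000 15.5000] v=[-5.0000 1.0000 1.0000]
Step 3: x=[4.0000 9.5000 15.5000] v=[2.0000 0.0000 0.0000]
Step 4: x=[6.5000 10.0000 15.0000] v=[5.0000 1.0000 -1.0000]
Step 5: x=[6.0000 12.0000 14.5000] v=[-1.0000 4.0000 -1.0000]
Step 6: x=[5.5000 10.5000 15.2500] v=[-1.0000 -3.0000 1.5000]
Step 7: x=[4.5000 8.7500 16.1250] v=[-2.0000 -3.5000 1.7500]
Step 8: x=[3.2500 10.1250 15.8125] v=[-2.5000 2.7500 -0.6250]
Max displacement = 2.0000

Answer: 2.0000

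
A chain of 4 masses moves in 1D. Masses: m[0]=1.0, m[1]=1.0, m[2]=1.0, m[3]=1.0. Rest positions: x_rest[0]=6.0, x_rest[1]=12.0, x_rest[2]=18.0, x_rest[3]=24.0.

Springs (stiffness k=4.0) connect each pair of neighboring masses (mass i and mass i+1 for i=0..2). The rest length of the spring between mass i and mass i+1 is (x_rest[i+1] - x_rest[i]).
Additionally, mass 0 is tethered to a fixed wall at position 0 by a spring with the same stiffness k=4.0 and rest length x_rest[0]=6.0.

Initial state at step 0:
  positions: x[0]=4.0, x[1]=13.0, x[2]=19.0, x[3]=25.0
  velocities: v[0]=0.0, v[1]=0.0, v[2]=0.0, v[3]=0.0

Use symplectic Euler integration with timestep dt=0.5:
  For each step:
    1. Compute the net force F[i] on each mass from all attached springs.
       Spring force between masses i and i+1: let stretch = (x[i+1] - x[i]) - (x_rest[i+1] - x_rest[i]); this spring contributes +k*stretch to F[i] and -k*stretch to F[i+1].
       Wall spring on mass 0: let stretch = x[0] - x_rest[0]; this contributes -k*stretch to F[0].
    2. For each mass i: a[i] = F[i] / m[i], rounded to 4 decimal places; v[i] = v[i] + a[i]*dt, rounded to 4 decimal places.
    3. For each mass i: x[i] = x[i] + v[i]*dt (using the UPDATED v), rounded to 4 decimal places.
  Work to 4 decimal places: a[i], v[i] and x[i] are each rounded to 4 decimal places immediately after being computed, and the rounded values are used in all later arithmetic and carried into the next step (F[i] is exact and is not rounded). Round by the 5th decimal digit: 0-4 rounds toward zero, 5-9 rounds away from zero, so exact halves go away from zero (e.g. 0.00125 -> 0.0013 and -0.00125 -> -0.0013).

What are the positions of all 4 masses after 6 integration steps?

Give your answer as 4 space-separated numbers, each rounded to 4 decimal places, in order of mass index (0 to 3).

Answer: 6.0000 9.0000 20.0000 23.0000

Derivation:
Step 0: x=[4.0000 13.0000 19.0000 25.0000] v=[0.0000 0.0000 0.0000 0.0000]
Step 1: x=[9.0000 10.0000 19.0000 25.0000] v=[10.0000 -6.0000 0.0000 0.0000]
Step 2: x=[6.0000 15.0000 16.0000 25.0000] v=[-6.0000 10.0000 -6.0000 0.0000]
Step 3: x=[6.0000 12.0000 21.0000 22.0000] v=[0.0000 -6.0000 10.0000 -6.0000]
Step 4: x=[6.0000 12.0000 18.0000 24.0000] v=[0.0000 0.0000 -6.0000 4.0000]
Step 5: x=[6.0000 12.0000 15.0000 26.0000] v=[0.0000 0.0000 -6.0000 4.0000]
Step 6: x=[6.0000 9.0000 20.0000 23.0000] v=[0.0000 -6.0000 10.0000 -6.0000]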